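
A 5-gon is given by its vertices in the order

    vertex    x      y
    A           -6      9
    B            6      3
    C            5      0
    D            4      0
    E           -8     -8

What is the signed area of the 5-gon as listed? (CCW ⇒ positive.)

A→B: (-6)(3) − (6)(9) = -72
B→C: (6)(0) − (5)(3) = -15
C→D: (5)(0) − (4)(0) = 0
D→E: (4)(-8) − (-8)(0) = -32
E→A: (-8)(9) − (-6)(-8) = -120
Σ = -239
Signed area = Σ/2 = -119.5 (negative ⇒ clockwise traversal).

-119.5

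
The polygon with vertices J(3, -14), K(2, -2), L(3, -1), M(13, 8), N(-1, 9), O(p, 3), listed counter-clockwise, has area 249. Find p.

The doubled signed area Σ (x_i y_{i+1} − x_{i+1} y_i) is linear in p.
With p=0 it equals 176; the coefficient of p is -23 (from the two edges through O).
So -23·p + 176 = 2·249 = 498 ⇒ p = -14.

-14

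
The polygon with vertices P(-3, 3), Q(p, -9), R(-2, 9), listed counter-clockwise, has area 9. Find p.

-2

The doubled signed area Σ (x_i y_{i+1} − x_{i+1} y_i) is linear in p.
With p=0 it equals 30; the coefficient of p is 6 (from the two edges through Q).
So 6·p + 30 = 2·9 = 18 ⇒ p = -2.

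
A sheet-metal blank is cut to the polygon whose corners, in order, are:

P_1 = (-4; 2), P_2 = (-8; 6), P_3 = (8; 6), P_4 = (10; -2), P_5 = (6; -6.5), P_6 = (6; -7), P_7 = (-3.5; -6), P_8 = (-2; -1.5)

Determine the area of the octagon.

Apply Gauss's area formula: 2A = Σ (x_i·y_{i+1} − x_{i+1}·y_i), indices taken mod 8.
Cross-terms: -8, -96, -76, -53, -3, -60.5, -6.75, -10  ⇒  Σ = -313.25
Area = |Σ|/2 = 156.625.

156.625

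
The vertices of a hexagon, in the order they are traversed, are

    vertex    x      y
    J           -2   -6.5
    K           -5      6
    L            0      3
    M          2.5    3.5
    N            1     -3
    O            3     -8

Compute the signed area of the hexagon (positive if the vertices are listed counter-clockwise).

Cross-terms: -44.5, -15, -7.5, -11, 1, -35.5  ⇒  Σ = -112.5
Signed area = Σ/2 = -56.25 (negative ⇒ clockwise traversal).

-56.25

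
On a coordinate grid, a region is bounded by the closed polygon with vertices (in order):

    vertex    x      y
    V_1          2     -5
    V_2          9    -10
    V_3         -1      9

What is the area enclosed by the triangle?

41.5

V_1→V_2: (2)(-10) − (9)(-5) = 25
V_2→V_3: (9)(9) − (-1)(-10) = 71
V_3→V_1: (-1)(-5) − (2)(9) = -13
Σ = 83
Area = |Σ|/2 = 41.5.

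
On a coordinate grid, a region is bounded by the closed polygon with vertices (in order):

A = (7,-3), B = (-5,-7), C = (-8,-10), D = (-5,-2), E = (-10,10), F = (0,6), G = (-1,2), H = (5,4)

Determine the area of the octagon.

Apply Gauss's area formula: 2A = Σ (x_i·y_{i+1} − x_{i+1}·y_i), indices taken mod 8.
Cross-terms: -64, -6, -34, -70, -60, 6, -14, -43  ⇒  Σ = -285
Area = |Σ|/2 = 142.5.

142.5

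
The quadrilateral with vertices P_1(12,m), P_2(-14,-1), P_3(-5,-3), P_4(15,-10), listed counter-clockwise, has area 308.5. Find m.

13

The doubled signed area Σ (x_i y_{i+1} − x_{i+1} y_i) is linear in m.
With m=0 it equals 240; the coefficient of m is 29 (from the two edges through P_1).
So 29·m + 240 = 2·308.5 = 617 ⇒ m = 13.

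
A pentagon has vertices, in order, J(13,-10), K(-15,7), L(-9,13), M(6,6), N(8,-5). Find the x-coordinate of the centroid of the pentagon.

-175/96

Apply Gauss's area formula. First the cross-terms c_i = x_i·y_{i+1} − x_{i+1}·y_i:
  -59, -132, -132, -78, -15  ⇒  2A = -416, A = -208.
Then Σ (x_i + x_{i+1})·c_i = 2275, so x̄ = 2275 / (6·(-208)) = -175/96.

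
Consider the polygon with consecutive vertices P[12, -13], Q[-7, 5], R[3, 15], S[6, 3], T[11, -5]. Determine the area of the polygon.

Apply Gauss's area formula: 2A = Σ (x_i·y_{i+1} − x_{i+1}·y_i), indices taken mod 5.
P→Q: (12)(5) − (-7)(-13) = -31
Q→R: (-7)(15) − (3)(5) = -120
R→S: (3)(3) − (6)(15) = -81
S→T: (6)(-5) − (11)(3) = -63
T→P: (11)(-13) − (12)(-5) = -83
Σ = -378
Area = |Σ|/2 = 189.

189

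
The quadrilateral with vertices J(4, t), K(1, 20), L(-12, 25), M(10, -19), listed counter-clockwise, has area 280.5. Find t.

18

The doubled signed area Σ (x_i y_{i+1} − x_{i+1} y_i) is linear in t.
With t=0 it equals 399; the coefficient of t is 9 (from the two edges through J).
So 9·t + 399 = 2·280.5 = 561 ⇒ t = 18.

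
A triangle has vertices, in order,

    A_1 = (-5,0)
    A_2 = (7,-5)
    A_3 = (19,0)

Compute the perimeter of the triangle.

|A_1A_2| = √((12)² + (-5)²) = √169 = 13
|A_2A_3| = √((12)² + (5)²) = √169 = 13
|A_3A_1| = √((-24)² + (0)²) = √576 = 24
Perimeter = 13 + 13 + 24 = 50.

50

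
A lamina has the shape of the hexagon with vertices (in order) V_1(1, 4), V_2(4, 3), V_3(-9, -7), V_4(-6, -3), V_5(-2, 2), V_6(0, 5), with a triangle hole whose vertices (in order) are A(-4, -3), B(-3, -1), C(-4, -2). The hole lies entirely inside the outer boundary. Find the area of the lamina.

30.5

Outer boundary:
Apply Gauss's area formula: 2A = Σ (x_i·y_{i+1} − x_{i+1}·y_i), indices taken mod 6.
Σ = (-13) + (-1) + (-15) + (-18) + (-10) + (-5) = -62
Area = |Σ|/2 = 31.
Hole:
A→B: (-4)(-1) − (-3)(-3) = -5
B→C: (-3)(-2) − (-4)(-1) = 2
C→A: (-4)(-3) − (-4)(-2) = 4
Σ = 1
Area = |Σ|/2 = 0.5.
Net area = 31 − 0.5 = 30.5.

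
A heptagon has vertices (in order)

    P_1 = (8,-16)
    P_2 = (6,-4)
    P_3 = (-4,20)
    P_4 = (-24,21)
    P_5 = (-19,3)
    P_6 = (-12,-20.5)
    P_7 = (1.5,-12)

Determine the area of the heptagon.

781.625

Σ = (64) + (104) + (396) + (327) + (425.5) + (174.75) + (72) = 1563.25
Area = |Σ|/2 = 781.625.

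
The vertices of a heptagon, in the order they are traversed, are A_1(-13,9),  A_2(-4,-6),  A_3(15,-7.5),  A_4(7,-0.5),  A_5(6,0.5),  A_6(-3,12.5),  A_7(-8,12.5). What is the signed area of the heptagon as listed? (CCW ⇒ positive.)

257.5

Apply the surveyor's formula: 2A = Σ (x_i·y_{i+1} − x_{i+1}·y_i), indices taken mod 7.
Cross-terms: 114, 120, 45, 6.5, 76.5, 62.5, 90.5  ⇒  Σ = 515
Signed area = Σ/2 = 257.5 (positive ⇒ counter-clockwise traversal).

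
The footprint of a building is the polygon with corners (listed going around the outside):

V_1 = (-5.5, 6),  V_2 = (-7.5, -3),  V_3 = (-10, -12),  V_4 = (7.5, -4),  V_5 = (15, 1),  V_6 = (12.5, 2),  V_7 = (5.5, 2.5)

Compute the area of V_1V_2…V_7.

201.75

Apply the shoelace (surveyor's) formula: 2A = Σ (x_i·y_{i+1} − x_{i+1}·y_i), indices taken mod 7.
Σ = (61.5) + (60) + (130) + (67.5) + (17.5) + (20.25) + (46.75) = 403.5
Area = |Σ|/2 = 201.75.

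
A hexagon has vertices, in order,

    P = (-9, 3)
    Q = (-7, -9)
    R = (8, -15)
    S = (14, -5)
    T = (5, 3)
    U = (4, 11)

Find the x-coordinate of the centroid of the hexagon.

Apply Gauss's area formula. First the cross-terms c_i = x_i·y_{i+1} − x_{i+1}·y_i:
  102, 177, 170, 67, 43, 111  ⇒  2A = 670, A = 335.
Then Σ (x_i + x_{i+1})·c_i = 3390, so x̄ = 3390 / (6·335) = 113/67.

113/67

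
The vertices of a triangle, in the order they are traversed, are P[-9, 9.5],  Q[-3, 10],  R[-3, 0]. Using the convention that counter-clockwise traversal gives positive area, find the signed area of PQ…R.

Σ = (-61.5) + (30) + (-28.5) = -60
Signed area = Σ/2 = -30 (negative ⇒ clockwise traversal).

-30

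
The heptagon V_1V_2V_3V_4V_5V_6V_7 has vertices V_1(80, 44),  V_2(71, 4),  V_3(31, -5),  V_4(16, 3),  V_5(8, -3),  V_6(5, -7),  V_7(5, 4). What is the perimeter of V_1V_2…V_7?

|V_1V_2| = √((-9)² + (-40)²) = √1681 = 41
|V_2V_3| = √((-40)² + (-9)²) = √1681 = 41
|V_3V_4| = √((-15)² + (8)²) = √289 = 17
|V_4V_5| = √((-8)² + (-6)²) = √100 = 10
|V_5V_6| = √((-3)² + (-4)²) = √25 = 5
|V_6V_7| = √((0)² + (11)²) = √121 = 11
|V_7V_1| = √((75)² + (40)²) = √7225 = 85
Perimeter = 41 + 41 + 17 + 10 + 5 + 11 + 85 = 210.

210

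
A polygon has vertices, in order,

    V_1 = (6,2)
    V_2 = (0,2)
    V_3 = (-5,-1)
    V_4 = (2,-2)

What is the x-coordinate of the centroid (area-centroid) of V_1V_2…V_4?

Apply the shoelace formula. First the cross-terms c_i = x_i·y_{i+1} − x_{i+1}·y_i:
  12, 10, 12, 16  ⇒  2A = 50, A = 25.
Then Σ (x_i + x_{i+1})·c_i = 114, so x̄ = 114 / (6·25) = 0.76.

0.76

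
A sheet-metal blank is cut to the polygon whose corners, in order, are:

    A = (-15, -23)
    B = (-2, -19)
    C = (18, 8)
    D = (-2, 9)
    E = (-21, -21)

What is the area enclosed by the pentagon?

571

Σ = (239) + (326) + (178) + (231) + (168) = 1142
Area = |Σ|/2 = 571.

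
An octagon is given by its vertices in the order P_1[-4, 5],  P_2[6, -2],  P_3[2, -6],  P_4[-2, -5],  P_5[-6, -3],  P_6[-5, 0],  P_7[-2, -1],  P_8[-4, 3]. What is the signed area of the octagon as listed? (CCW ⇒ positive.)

Σ = (-22) + (-32) + (-22) + (-24) + (-15) + (5) + (-10) + (-8) = -128
Signed area = Σ/2 = -64 (negative ⇒ clockwise traversal).

-64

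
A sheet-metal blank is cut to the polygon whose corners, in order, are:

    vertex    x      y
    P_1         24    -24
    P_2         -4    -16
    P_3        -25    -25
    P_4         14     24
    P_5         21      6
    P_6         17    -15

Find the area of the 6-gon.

Σ = (-480) + (-300) + (-250) + (-420) + (-417) + (-48) = -1915
Area = |Σ|/2 = 957.5.

957.5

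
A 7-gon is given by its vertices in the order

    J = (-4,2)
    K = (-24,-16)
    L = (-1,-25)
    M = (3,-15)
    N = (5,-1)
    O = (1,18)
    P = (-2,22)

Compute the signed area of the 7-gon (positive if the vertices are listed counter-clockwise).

545.5

Apply Gauss's area formula: 2A = Σ (x_i·y_{i+1} − x_{i+1}·y_i), indices taken mod 7.
Σ = (112) + (584) + (90) + (72) + (91) + (58) + (84) = 1091
Signed area = Σ/2 = 545.5 (positive ⇒ counter-clockwise traversal).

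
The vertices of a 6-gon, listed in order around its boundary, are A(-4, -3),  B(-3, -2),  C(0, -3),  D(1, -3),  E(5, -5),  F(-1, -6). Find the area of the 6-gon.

17.5

Σ = (-1) + (9) + (3) + (10) + (-35) + (-21) = -35
Area = |Σ|/2 = 17.5.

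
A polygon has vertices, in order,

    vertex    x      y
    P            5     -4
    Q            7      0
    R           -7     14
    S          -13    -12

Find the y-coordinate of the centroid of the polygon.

0

Apply Gauss's area formula. First the cross-terms c_i = x_i·y_{i+1} − x_{i+1}·y_i:
  28, 98, 266, 112  ⇒  2A = 504, A = 252.
Then Σ (y_i + y_{i+1})·c_i = 0, so ȳ = 0 / (6·252) = 0.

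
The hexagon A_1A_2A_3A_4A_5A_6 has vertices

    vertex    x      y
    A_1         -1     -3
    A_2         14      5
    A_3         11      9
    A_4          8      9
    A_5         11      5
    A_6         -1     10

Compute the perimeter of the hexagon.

|A_1A_2| = √((15)² + (8)²) = √289 = 17
|A_2A_3| = √((-3)² + (4)²) = √25 = 5
|A_3A_4| = √((-3)² + (0)²) = √9 = 3
|A_4A_5| = √((3)² + (-4)²) = √25 = 5
|A_5A_6| = √((-12)² + (5)²) = √169 = 13
|A_6A_1| = √((0)² + (-13)²) = √169 = 13
Perimeter = 17 + 5 + 3 + 5 + 13 + 13 = 56.

56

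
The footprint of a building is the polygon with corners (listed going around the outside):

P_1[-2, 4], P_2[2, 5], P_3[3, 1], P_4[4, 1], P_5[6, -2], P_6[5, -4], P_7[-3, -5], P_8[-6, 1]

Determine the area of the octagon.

Apply Gauss's area formula: 2A = Σ (x_i·y_{i+1} − x_{i+1}·y_i), indices taken mod 8.
P_1→P_2: (-2)(5) − (2)(4) = -18
P_2→P_3: (2)(1) − (3)(5) = -13
P_3→P_4: (3)(1) − (4)(1) = -1
P_4→P_5: (4)(-2) − (6)(1) = -14
P_5→P_6: (6)(-4) − (5)(-2) = -14
P_6→P_7: (5)(-5) − (-3)(-4) = -37
P_7→P_8: (-3)(1) − (-6)(-5) = -33
P_8→P_1: (-6)(4) − (-2)(1) = -22
Σ = -152
Area = |Σ|/2 = 76.

76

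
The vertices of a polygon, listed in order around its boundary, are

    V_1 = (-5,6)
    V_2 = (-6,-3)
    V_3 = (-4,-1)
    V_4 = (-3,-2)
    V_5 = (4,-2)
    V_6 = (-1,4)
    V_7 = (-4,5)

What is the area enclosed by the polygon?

45

Σ = (51) + (-6) + (5) + (14) + (14) + (11) + (1) = 90
Area = |Σ|/2 = 45.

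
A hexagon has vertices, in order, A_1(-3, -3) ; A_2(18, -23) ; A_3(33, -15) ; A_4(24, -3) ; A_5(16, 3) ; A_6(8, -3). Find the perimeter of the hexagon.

92

|A_1A_2| = √((21)² + (-20)²) = √841 = 29
|A_2A_3| = √((15)² + (8)²) = √289 = 17
|A_3A_4| = √((-9)² + (12)²) = √225 = 15
|A_4A_5| = √((-8)² + (6)²) = √100 = 10
|A_5A_6| = √((-8)² + (-6)²) = √100 = 10
|A_6A_1| = √((-11)² + (0)²) = √121 = 11
Perimeter = 29 + 17 + 15 + 10 + 10 + 11 = 92.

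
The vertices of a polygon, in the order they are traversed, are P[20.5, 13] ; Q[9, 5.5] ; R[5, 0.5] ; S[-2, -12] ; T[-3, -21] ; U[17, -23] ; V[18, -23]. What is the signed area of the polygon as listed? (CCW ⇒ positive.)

537.125

Cross-terms: -4.25, -23, -59, 6, 426, 23, 705.5  ⇒  Σ = 1074.25
Signed area = Σ/2 = 537.125 (positive ⇒ counter-clockwise traversal).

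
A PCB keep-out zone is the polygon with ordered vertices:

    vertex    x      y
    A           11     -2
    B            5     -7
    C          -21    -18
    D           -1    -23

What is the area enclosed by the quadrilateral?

208

Apply the shoelace formula: 2A = Σ (x_i·y_{i+1} − x_{i+1}·y_i), indices taken mod 4.
A→B: (11)(-7) − (5)(-2) = -67
B→C: (5)(-18) − (-21)(-7) = -237
C→D: (-21)(-23) − (-1)(-18) = 465
D→A: (-1)(-2) − (11)(-23) = 255
Σ = 416
Area = |Σ|/2 = 208.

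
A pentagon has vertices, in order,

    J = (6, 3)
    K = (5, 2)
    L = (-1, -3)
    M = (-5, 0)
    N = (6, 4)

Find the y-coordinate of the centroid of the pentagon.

Apply the shoelace (surveyor's) formula. First the cross-terms c_i = x_i·y_{i+1} − x_{i+1}·y_i:
  -3, -13, -15, -20, -6  ⇒  2A = -57, A = -28.5.
Then Σ (y_i + y_{i+1})·c_i = -79, so ȳ = -79 / (6·(-28.5)) = 79/171.

79/171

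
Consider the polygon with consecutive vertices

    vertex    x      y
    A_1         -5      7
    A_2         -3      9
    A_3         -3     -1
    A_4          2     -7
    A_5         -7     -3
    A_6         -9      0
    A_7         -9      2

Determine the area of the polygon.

62

Σ = (-24) + (30) + (23) + (-55) + (-27) + (-18) + (-53) = -124
Area = |Σ|/2 = 62.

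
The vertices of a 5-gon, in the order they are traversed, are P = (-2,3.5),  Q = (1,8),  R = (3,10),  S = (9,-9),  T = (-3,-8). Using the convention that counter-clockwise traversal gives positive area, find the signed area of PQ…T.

Apply the surveyor's formula: 2A = Σ (x_i·y_{i+1} − x_{i+1}·y_i), indices taken mod 5.
Cross-terms: -19.5, -14, -117, -99, -26.5  ⇒  Σ = -276
Signed area = Σ/2 = -138 (negative ⇒ clockwise traversal).

-138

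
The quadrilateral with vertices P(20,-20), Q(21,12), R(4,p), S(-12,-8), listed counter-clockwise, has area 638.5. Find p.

9

Write out the shoelace sum; only the two edges meeting at R involve p:
2·Area = [(21·p − 4·12) + (4·(-8) − (-12)·p)] + 1060
       = 33·p + 980 = 1277
⇒ p = 9.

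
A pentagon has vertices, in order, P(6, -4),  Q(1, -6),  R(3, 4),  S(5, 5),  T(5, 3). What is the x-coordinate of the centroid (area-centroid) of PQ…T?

694/189

Apply the surveyor's formula. First the cross-terms c_i = x_i·y_{i+1} − x_{i+1}·y_i:
  -32, 22, -5, -10, -38  ⇒  2A = -63, A = -31.5.
Then Σ (x_i + x_{i+1})·c_i = -694, so x̄ = -694 / (6·(-31.5)) = 694/189.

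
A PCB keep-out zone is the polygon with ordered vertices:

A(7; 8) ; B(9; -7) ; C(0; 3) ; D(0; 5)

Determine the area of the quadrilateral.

Apply the shoelace formula: 2A = Σ (x_i·y_{i+1} − x_{i+1}·y_i), indices taken mod 4.
Σ = (-121) + (27) + (0) + (-35) = -129
Area = |Σ|/2 = 64.5.

64.5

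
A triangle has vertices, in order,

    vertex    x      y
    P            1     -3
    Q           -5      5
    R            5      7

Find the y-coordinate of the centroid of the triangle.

3

Apply the surveyor's formula. First the cross-terms c_i = x_i·y_{i+1} − x_{i+1}·y_i:
  -10, -60, -22  ⇒  2A = -92, A = -46.
Then Σ (y_i + y_{i+1})·c_i = -828, so ȳ = -828 / (6·(-46)) = 3.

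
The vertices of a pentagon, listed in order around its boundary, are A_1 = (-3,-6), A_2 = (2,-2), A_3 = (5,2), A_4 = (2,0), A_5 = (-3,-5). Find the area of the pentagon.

10.5

Apply the surveyor's formula: 2A = Σ (x_i·y_{i+1} − x_{i+1}·y_i), indices taken mod 5.
A_1→A_2: (-3)(-2) − (2)(-6) = 18
A_2→A_3: (2)(2) − (5)(-2) = 14
A_3→A_4: (5)(0) − (2)(2) = -4
A_4→A_5: (2)(-5) − (-3)(0) = -10
A_5→A_1: (-3)(-6) − (-3)(-5) = 3
Σ = 21
Area = |Σ|/2 = 10.5.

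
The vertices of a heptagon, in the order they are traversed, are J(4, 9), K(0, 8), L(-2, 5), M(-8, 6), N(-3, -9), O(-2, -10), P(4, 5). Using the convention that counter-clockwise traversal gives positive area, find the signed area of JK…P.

Apply the shoelace formula: 2A = Σ (x_i·y_{i+1} − x_{i+1}·y_i), indices taken mod 7.
Σ = (32) + (16) + (28) + (90) + (12) + (30) + (16) = 224
Signed area = Σ/2 = 112 (positive ⇒ counter-clockwise traversal).

112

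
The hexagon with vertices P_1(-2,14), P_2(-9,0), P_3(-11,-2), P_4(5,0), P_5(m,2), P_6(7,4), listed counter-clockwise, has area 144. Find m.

8

The doubled signed area Σ (x_i y_{i+1} − x_{i+1} y_i) is linear in m.
With m=0 it equals 256; the coefficient of m is 4 (from the two edges through P_5).
So 4·m + 256 = 2·144 = 288 ⇒ m = 8.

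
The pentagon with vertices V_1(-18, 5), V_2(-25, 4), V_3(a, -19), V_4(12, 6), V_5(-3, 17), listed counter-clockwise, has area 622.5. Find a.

-12

The doubled signed area Σ (x_i y_{i+1} − x_{i+1} y_i) is linear in a.
With a=0 it equals 1269; the coefficient of a is 2 (from the two edges through V_3).
So 2·a + 1269 = 2·622.5 = 1245 ⇒ a = -12.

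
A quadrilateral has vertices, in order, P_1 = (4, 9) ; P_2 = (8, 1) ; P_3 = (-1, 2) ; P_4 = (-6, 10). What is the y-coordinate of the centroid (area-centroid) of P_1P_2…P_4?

Apply Gauss's area formula. First the cross-terms c_i = x_i·y_{i+1} − x_{i+1}·y_i:
  -68, 17, 2, -94  ⇒  2A = -143, A = -71.5.
Then Σ (y_i + y_{i+1})·c_i = -2391, so ȳ = -2391 / (6·(-71.5)) = 797/143.

797/143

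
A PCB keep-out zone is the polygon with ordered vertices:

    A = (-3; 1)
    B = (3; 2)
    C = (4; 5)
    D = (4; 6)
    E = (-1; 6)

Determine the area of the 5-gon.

24.5

Apply the shoelace (surveyor's) formula: 2A = Σ (x_i·y_{i+1} − x_{i+1}·y_i), indices taken mod 5.
Σ = (-9) + (7) + (4) + (30) + (17) = 49
Area = |Σ|/2 = 24.5.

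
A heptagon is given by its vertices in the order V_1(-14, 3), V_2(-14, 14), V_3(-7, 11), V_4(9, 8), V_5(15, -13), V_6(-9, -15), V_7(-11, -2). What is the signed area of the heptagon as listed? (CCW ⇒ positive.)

Apply the shoelace (surveyor's) formula: 2A = Σ (x_i·y_{i+1} − x_{i+1}·y_i), indices taken mod 7.
Σ = (-154) + (-56) + (-155) + (-237) + (-342) + (-147) + (-61) = -1152
Signed area = Σ/2 = -576 (negative ⇒ clockwise traversal).

-576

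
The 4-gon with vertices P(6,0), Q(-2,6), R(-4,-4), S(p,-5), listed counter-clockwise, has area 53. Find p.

-3

The doubled signed area Σ (x_i y_{i+1} − x_{i+1} y_i) is linear in p.
With p=0 it equals 118; the coefficient of p is 4 (from the two edges through S).
So 4·p + 118 = 2·53 = 106 ⇒ p = -3.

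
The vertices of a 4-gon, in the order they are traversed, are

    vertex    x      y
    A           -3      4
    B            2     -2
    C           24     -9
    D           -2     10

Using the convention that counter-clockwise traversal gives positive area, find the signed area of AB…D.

Apply the shoelace (surveyor's) formula: 2A = Σ (x_i·y_{i+1} − x_{i+1}·y_i), indices taken mod 4.
Σ = (-2) + (30) + (222) + (22) = 272
Signed area = Σ/2 = 136 (positive ⇒ counter-clockwise traversal).

136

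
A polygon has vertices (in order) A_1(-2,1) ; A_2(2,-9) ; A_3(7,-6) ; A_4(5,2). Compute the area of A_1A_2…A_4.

60

Apply the shoelace formula: 2A = Σ (x_i·y_{i+1} − x_{i+1}·y_i), indices taken mod 4.
A_1→A_2: (-2)(-9) − (2)(1) = 16
A_2→A_3: (2)(-6) − (7)(-9) = 51
A_3→A_4: (7)(2) − (5)(-6) = 44
A_4→A_1: (5)(1) − (-2)(2) = 9
Σ = 120
Area = |Σ|/2 = 60.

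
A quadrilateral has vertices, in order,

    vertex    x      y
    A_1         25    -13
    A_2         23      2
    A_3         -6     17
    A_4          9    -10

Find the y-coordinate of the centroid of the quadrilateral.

1/22

Apply Gauss's area formula. First the cross-terms c_i = x_i·y_{i+1} − x_{i+1}·y_i:
  349, 403, -93, 133  ⇒  2A = 792, A = 396.
Then Σ (y_i + y_{i+1})·c_i = 108, so ȳ = 108 / (6·396) = 1/22.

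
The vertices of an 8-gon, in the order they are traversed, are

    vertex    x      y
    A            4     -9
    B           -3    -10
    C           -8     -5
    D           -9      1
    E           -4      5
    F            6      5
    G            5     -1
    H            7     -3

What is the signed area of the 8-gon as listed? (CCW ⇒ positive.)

Cross-terms: -67, -65, -53, -41, -50, -31, -8, -51  ⇒  Σ = -366
Signed area = Σ/2 = -183 (negative ⇒ clockwise traversal).

-183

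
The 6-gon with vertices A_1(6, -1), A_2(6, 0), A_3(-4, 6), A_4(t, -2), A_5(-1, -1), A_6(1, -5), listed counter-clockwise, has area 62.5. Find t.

-6

Write out the shoelace sum; only the two edges meeting at A_4 involve t:
2·Area = [((-4)·(-2) − t·6) + (t·(-1) − (-1)·(-2))] + 77
       = -7·t + 83 = 125
⇒ t = -6.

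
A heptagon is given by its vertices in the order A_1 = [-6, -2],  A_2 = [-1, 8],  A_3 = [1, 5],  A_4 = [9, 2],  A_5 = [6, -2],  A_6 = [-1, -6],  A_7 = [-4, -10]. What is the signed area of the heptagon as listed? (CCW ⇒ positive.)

Apply the shoelace formula: 2A = Σ (x_i·y_{i+1} − x_{i+1}·y_i), indices taken mod 7.
Σ = (-50) + (-13) + (-43) + (-30) + (-38) + (-14) + (-52) = -240
Signed area = Σ/2 = -120 (negative ⇒ clockwise traversal).

-120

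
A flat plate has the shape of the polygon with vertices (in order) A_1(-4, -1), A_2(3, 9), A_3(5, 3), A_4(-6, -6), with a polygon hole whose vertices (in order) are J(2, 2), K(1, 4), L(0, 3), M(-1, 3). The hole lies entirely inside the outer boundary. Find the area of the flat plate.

Outer boundary:
Σ = (-33) + (-36) + (-12) + (-18) = -99
Area = |Σ|/2 = 49.5.
Hole:
Apply the shoelace (surveyor's) formula: 2A = Σ (x_i·y_{i+1} − x_{i+1}·y_i), indices taken mod 4.
Σ = (6) + (3) + (3) + (-8) = 4
Area = |Σ|/2 = 2.
Net area = 49.5 − 2 = 47.5.

47.5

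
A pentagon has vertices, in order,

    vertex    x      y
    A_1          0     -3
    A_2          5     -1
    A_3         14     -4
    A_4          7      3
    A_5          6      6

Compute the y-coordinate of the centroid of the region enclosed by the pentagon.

Apply the shoelace formula. First the cross-terms c_i = x_i·y_{i+1} − x_{i+1}·y_i:
  15, -6, 70, 24, -18  ⇒  2A = 85, A = 42.5.
Then Σ (y_i + y_{i+1})·c_i = 62, so ȳ = 62 / (6·42.5) = 62/255.

62/255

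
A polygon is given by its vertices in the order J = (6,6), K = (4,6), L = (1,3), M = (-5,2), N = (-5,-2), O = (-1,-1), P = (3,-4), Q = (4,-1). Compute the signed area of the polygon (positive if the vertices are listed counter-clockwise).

54

J→K: (6)(6) − (4)(6) = 12
K→L: (4)(3) − (1)(6) = 6
L→M: (1)(2) − (-5)(3) = 17
M→N: (-5)(-2) − (-5)(2) = 20
N→O: (-5)(-1) − (-1)(-2) = 3
O→P: (-1)(-4) − (3)(-1) = 7
P→Q: (3)(-1) − (4)(-4) = 13
Q→J: (4)(6) − (6)(-1) = 30
Σ = 108
Signed area = Σ/2 = 54 (positive ⇒ counter-clockwise traversal).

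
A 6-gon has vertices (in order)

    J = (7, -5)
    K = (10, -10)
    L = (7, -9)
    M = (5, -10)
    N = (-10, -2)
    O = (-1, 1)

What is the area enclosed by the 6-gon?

94.5

J→K: (7)(-10) − (10)(-5) = -20
K→L: (10)(-9) − (7)(-10) = -20
L→M: (7)(-10) − (5)(-9) = -25
M→N: (5)(-2) − (-10)(-10) = -110
N→O: (-10)(1) − (-1)(-2) = -12
O→J: (-1)(-5) − (7)(1) = -2
Σ = -189
Area = |Σ|/2 = 94.5.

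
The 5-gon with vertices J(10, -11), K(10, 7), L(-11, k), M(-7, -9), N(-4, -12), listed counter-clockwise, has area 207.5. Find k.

-9

Write out the shoelace sum; only the two edges meeting at L involve k:
2·Area = [(10·k − (-11)·7) + ((-11)·(-9) − (-7)·k)] + 392
       = 17·k + 568 = 415
⇒ k = -9.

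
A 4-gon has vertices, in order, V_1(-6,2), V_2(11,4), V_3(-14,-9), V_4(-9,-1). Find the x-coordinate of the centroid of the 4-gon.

Apply the surveyor's formula. First the cross-terms c_i = x_i·y_{i+1} − x_{i+1}·y_i:
  -46, -43, -67, -24  ⇒  2A = -180, A = -90.
Then Σ (x_i + x_{i+1})·c_i = 1800, so x̄ = 1800 / (6·(-90)) = -10/3.

-10/3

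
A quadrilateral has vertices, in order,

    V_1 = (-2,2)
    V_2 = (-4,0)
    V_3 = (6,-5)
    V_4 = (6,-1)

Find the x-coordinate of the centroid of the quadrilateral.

160/93

Apply the surveyor's formula. First the cross-terms c_i = x_i·y_{i+1} − x_{i+1}·y_i:
  8, 20, 24, 10  ⇒  2A = 62, A = 31.
Then Σ (x_i + x_{i+1})·c_i = 320, so x̄ = 320 / (6·31) = 160/93.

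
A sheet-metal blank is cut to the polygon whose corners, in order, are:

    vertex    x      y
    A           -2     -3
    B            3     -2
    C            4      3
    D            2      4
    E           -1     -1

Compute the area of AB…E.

21.5

Apply Gauss's area formula: 2A = Σ (x_i·y_{i+1} − x_{i+1}·y_i), indices taken mod 5.
Σ = (13) + (17) + (10) + (2) + (1) = 43
Area = |Σ|/2 = 21.5.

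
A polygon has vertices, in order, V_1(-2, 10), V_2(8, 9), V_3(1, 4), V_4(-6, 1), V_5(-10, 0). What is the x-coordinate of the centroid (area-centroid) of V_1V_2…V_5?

Apply the surveyor's formula. First the cross-terms c_i = x_i·y_{i+1} − x_{i+1}·y_i:
  -98, 23, 25, 10, -100  ⇒  2A = -140, A = -70.
Then Σ (x_i + x_{i+1})·c_i = 534, so x̄ = 534 / (6·(-70)) = -89/70.

-89/70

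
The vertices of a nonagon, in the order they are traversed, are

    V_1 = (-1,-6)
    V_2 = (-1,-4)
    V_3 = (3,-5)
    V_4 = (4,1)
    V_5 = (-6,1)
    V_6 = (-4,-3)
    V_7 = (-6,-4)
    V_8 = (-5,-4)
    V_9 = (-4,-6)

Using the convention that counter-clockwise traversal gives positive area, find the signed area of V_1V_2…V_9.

Apply Gauss's area formula: 2A = Σ (x_i·y_{i+1} − x_{i+1}·y_i), indices taken mod 9.
Cross-terms: -2, 17, 23, 10, 22, -2, 4, 14, 18  ⇒  Σ = 104
Signed area = Σ/2 = 52 (positive ⇒ counter-clockwise traversal).

52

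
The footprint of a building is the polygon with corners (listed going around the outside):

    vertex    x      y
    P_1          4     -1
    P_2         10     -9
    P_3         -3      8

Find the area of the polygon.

Σ = (-26) + (53) + (-29) = -2
Area = |Σ|/2 = 1.

1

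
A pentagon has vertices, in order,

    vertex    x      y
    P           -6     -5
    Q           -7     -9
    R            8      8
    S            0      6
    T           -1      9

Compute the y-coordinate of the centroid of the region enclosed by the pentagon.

179/111

Apply the shoelace formula. First the cross-terms c_i = x_i·y_{i+1} − x_{i+1}·y_i:
  19, 16, 48, 6, 59  ⇒  2A = 148, A = 74.
Then Σ (y_i + y_{i+1})·c_i = 716, so ȳ = 716 / (6·74) = 179/111.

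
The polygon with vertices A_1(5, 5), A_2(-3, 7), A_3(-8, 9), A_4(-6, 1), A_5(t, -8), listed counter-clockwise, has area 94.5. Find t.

The doubled signed area Σ (x_i y_{i+1} − x_{i+1} y_i) is linear in t.
With t=0 it equals 213; the coefficient of t is 4 (from the two edges through A_5).
So 4·t + 213 = 2·94.5 = 189 ⇒ t = -6.

-6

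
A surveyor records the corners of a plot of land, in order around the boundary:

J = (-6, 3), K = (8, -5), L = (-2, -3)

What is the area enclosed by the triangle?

J→K: (-6)(-5) − (8)(3) = 6
K→L: (8)(-3) − (-2)(-5) = -34
L→J: (-2)(3) − (-6)(-3) = -24
Σ = -52
Area = |Σ|/2 = 26.

26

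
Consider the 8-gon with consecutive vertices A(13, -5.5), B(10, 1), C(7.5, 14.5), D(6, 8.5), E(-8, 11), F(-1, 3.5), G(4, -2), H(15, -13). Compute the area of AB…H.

Cross-terms: 68, 137.5, -23.25, 134, -17, -12, -22, 86.5  ⇒  Σ = 351.75
Area = |Σ|/2 = 175.875.

175.875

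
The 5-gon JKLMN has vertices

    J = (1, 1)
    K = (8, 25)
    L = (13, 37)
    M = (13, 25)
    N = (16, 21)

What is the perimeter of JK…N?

80

|JK| = √((7)² + (24)²) = √625 = 25
|KL| = √((5)² + (12)²) = √169 = 13
|LM| = √((0)² + (-12)²) = √144 = 12
|MN| = √((3)² + (-4)²) = √25 = 5
|NJ| = √((-15)² + (-20)²) = √625 = 25
Perimeter = 25 + 13 + 12 + 5 + 25 = 80.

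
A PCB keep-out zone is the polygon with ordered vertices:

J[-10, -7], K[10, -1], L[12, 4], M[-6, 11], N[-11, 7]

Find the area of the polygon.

257

Σ = (80) + (52) + (156) + (79) + (147) = 514
Area = |Σ|/2 = 257.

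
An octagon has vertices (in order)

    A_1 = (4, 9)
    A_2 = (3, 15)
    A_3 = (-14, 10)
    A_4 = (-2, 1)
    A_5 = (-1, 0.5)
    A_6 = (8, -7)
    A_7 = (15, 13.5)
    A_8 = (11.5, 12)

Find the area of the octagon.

Apply the surveyor's formula: 2A = Σ (x_i·y_{i+1} − x_{i+1}·y_i), indices taken mod 8.
A_1→A_2: (4)(15) − (3)(9) = 33
A_2→A_3: (3)(10) − (-14)(15) = 240
A_3→A_4: (-14)(1) − (-2)(10) = 6
A_4→A_5: (-2)(0.5) − (-1)(1) = 0
A_5→A_6: (-1)(-7) − (8)(0.5) = 3
A_6→A_7: (8)(13.5) − (15)(-7) = 213
A_7→A_8: (15)(12) − (11.5)(13.5) = 24.75
A_8→A_1: (11.5)(9) − (4)(12) = 55.5
Σ = 575.25
Area = |Σ|/2 = 287.625.

287.625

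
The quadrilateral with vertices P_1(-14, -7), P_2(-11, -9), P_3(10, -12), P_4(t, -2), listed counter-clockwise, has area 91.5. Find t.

Write out the shoelace sum; only the two edges meeting at P_4 involve t:
2·Area = [(10·(-2) − t·(-12)) + (t·(-7) − (-14)·(-2))] + 271
       = 5·t + 223 = 183
⇒ t = -8.

-8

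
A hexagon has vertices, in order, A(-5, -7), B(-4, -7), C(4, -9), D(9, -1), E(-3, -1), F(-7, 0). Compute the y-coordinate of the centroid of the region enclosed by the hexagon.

Apply Gauss's area formula. First the cross-terms c_i = x_i·y_{i+1} − x_{i+1}·y_i:
  7, 64, 77, -12, -7, 49  ⇒  2A = 178, A = 89.
Then Σ (y_i + y_{i+1})·c_i = -2204, so ȳ = -2204 / (6·89) = -1102/267.

-1102/267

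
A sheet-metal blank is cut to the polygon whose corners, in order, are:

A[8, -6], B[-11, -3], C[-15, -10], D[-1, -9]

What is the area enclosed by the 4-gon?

Σ = (-90) + (65) + (125) + (78) = 178
Area = |Σ|/2 = 89.

89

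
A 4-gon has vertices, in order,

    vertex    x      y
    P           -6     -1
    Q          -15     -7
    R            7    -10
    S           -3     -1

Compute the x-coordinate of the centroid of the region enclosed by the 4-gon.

Apply the shoelace (surveyor's) formula. First the cross-terms c_i = x_i·y_{i+1} − x_{i+1}·y_i:
  27, 199, -37, -3  ⇒  2A = 186, A = 93.
Then Σ (x_i + x_{i+1})·c_i = -2280, so x̄ = -2280 / (6·93) = -380/93.

-380/93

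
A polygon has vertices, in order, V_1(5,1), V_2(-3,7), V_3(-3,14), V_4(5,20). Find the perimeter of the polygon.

46

|V_1V_2| = √((-8)² + (6)²) = √100 = 10
|V_2V_3| = √((0)² + (7)²) = √49 = 7
|V_3V_4| = √((8)² + (6)²) = √100 = 10
|V_4V_1| = √((0)² + (-19)²) = √361 = 19
Perimeter = 10 + 7 + 10 + 19 = 46.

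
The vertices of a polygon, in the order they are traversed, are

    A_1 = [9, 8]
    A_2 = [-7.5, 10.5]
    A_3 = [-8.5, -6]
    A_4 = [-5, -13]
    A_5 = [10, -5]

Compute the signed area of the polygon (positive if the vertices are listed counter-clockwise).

Cross-terms: 154.5, 134.25, 80.5, 155, 125  ⇒  Σ = 649.25
Signed area = Σ/2 = 324.625 (positive ⇒ counter-clockwise traversal).

324.625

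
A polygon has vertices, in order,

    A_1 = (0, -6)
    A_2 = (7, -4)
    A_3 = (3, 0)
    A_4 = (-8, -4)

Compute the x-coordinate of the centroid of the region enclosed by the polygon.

1/3

Apply Gauss's area formula. First the cross-terms c_i = x_i·y_{i+1} − x_{i+1}·y_i:
  42, 12, -12, 48  ⇒  2A = 90, A = 45.
Then Σ (x_i + x_{i+1})·c_i = 90, so x̄ = 90 / (6·45) = 1/3.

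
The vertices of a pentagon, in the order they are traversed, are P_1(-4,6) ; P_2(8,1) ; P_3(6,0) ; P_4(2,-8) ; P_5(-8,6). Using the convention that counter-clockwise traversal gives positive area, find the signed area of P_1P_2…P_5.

Σ = (-52) + (-6) + (-48) + (-52) + (-24) = -182
Signed area = Σ/2 = -91 (negative ⇒ clockwise traversal).

-91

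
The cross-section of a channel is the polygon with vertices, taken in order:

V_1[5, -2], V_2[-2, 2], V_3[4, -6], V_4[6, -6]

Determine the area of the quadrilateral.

20

Apply the shoelace formula: 2A = Σ (x_i·y_{i+1} − x_{i+1}·y_i), indices taken mod 4.
Σ = (6) + (4) + (12) + (18) = 40
Area = |Σ|/2 = 20.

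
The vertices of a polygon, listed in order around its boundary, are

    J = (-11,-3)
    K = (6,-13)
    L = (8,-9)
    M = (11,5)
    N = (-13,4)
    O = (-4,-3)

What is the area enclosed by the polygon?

246.5

Apply the surveyor's formula: 2A = Σ (x_i·y_{i+1} − x_{i+1}·y_i), indices taken mod 6.
Cross-terms: 161, 50, 139, 109, 55, -21  ⇒  Σ = 493
Area = |Σ|/2 = 246.5.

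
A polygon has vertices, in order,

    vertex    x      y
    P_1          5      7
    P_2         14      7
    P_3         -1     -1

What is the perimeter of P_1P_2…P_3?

36

|P_1P_2| = √((9)² + (0)²) = √81 = 9
|P_2P_3| = √((-15)² + (-8)²) = √289 = 17
|P_3P_1| = √((6)² + (8)²) = √100 = 10
Perimeter = 9 + 17 + 10 = 36.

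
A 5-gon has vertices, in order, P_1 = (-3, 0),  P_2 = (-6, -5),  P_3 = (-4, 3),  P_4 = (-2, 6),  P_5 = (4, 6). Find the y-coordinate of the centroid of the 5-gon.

485/177

Apply the shoelace (surveyor's) formula. First the cross-terms c_i = x_i·y_{i+1} − x_{i+1}·y_i:
  15, -38, -18, -36, 18  ⇒  2A = -59, A = -29.5.
Then Σ (y_i + y_{i+1})·c_i = -485, so ȳ = -485 / (6·(-29.5)) = 485/177.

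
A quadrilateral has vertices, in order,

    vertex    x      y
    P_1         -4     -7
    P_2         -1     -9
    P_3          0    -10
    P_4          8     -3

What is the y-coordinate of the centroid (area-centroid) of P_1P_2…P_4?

-338/51

Apply the surveyor's formula. First the cross-terms c_i = x_i·y_{i+1} − x_{i+1}·y_i:
  29, 10, 80, -68  ⇒  2A = 51, A = 25.5.
Then Σ (y_i + y_{i+1})·c_i = -1014, so ȳ = -1014 / (6·25.5) = -338/51.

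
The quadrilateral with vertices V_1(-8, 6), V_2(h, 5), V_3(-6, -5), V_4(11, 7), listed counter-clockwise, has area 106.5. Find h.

-8

Write out the shoelace sum; only the two edges meeting at V_2 involve h:
2·Area = [((-8)·5 − h·6) + (h·(-5) − (-6)·5)] + 135
       = -11·h + 125 = 213
⇒ h = -8.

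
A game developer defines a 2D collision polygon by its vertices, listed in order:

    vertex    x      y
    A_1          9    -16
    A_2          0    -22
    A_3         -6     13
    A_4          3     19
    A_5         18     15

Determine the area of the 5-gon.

Apply the shoelace formula: 2A = Σ (x_i·y_{i+1} − x_{i+1}·y_i), indices taken mod 5.
A_1→A_2: (9)(-22) − (0)(-16) = -198
A_2→A_3: (0)(13) − (-6)(-22) = -132
A_3→A_4: (-6)(19) − (3)(13) = -153
A_4→A_5: (3)(15) − (18)(19) = -297
A_5→A_1: (18)(-16) − (9)(15) = -423
Σ = -1203
Area = |Σ|/2 = 601.5.

601.5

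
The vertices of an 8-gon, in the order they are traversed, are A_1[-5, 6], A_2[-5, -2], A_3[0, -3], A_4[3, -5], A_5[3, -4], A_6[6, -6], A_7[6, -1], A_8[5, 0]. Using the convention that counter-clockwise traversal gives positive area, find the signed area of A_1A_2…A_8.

Apply the shoelace formula: 2A = Σ (x_i·y_{i+1} − x_{i+1}·y_i), indices taken mod 8.
Cross-terms: 40, 15, 9, 3, 6, 30, 5, 30  ⇒  Σ = 138
Signed area = Σ/2 = 69 (positive ⇒ counter-clockwise traversal).

69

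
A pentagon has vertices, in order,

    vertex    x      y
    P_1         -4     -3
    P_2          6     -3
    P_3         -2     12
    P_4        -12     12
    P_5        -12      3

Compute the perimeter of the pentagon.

56

|P_1P_2| = √((10)² + (0)²) = √100 = 10
|P_2P_3| = √((-8)² + (15)²) = √289 = 17
|P_3P_4| = √((-10)² + (0)²) = √100 = 10
|P_4P_5| = √((0)² + (-9)²) = √81 = 9
|P_5P_1| = √((8)² + (-6)²) = √100 = 10
Perimeter = 10 + 17 + 10 + 9 + 10 = 56.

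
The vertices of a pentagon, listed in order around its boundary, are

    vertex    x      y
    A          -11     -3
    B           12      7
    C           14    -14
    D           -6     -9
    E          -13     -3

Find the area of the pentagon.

305

Apply the shoelace (surveyor's) formula: 2A = Σ (x_i·y_{i+1} − x_{i+1}·y_i), indices taken mod 5.
A→B: (-11)(7) − (12)(-3) = -41
B→C: (12)(-14) − (14)(7) = -266
C→D: (14)(-9) − (-6)(-14) = -210
D→E: (-6)(-3) − (-13)(-9) = -99
E→A: (-13)(-3) − (-11)(-3) = 6
Σ = -610
Area = |Σ|/2 = 305.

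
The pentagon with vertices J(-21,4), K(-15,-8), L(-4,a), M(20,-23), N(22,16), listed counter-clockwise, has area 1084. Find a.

The doubled signed area Σ (x_i y_{i+1} − x_{i+1} y_i) is linear in a.
With a=0 it equals 1538; the coefficient of a is -35 (from the two edges through L).
So -35·a + 1538 = 2·1084 = 2168 ⇒ a = -18.

-18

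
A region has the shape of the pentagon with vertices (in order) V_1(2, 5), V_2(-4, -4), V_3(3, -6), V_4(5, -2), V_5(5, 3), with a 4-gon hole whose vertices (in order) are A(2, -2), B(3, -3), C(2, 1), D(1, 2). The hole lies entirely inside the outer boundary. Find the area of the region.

Outer boundary:
Apply the shoelace (surveyor's) formula: 2A = Σ (x_i·y_{i+1} − x_{i+1}·y_i), indices taken mod 5.
Cross-terms: 12, 36, 24, 25, 19  ⇒  Σ = 116
Area = |Σ|/2 = 58.
Hole:
Apply the shoelace (surveyor's) formula: 2A = Σ (x_i·y_{i+1} − x_{i+1}·y_i), indices taken mod 4.
A→B: (2)(-3) − (3)(-2) = 0
B→C: (3)(1) − (2)(-3) = 9
C→D: (2)(2) − (1)(1) = 3
D→A: (1)(-2) − (2)(2) = -6
Σ = 6
Area = |Σ|/2 = 3.
Net area = 58 − 3 = 55.

55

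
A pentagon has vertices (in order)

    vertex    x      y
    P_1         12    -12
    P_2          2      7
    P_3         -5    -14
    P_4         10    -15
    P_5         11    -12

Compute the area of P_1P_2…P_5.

Apply the surveyor's formula: 2A = Σ (x_i·y_{i+1} − x_{i+1}·y_i), indices taken mod 5.
Σ = (108) + (7) + (215) + (45) + (12) = 387
Area = |Σ|/2 = 193.5.

193.5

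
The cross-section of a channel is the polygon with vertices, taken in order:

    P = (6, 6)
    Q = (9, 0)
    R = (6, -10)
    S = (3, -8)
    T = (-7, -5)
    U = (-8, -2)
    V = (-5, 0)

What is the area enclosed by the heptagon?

149.5

Σ = (-54) + (-90) + (-18) + (-71) + (-26) + (-10) + (-30) = -299
Area = |Σ|/2 = 149.5.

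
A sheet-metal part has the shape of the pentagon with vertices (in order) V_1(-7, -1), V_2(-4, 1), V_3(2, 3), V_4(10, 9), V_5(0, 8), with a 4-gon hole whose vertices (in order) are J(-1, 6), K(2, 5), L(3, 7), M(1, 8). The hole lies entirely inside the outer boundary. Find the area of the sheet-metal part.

43

Outer boundary:
Apply the shoelace (surveyor's) formula: 2A = Σ (x_i·y_{i+1} − x_{i+1}·y_i), indices taken mod 5.
Σ = (-11) + (-14) + (-12) + (80) + (56) = 99
Area = |Σ|/2 = 49.5.
Hole:
Σ = (-17) + (-1) + (17) + (14) = 13
Area = |Σ|/2 = 6.5.
Net area = 49.5 − 6.5 = 43.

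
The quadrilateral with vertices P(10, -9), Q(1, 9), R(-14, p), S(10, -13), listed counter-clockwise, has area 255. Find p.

The doubled signed area Σ (x_i y_{i+1} − x_{i+1} y_i) is linear in p.
With p=0 it equals 447; the coefficient of p is -9 (from the two edges through R).
So -9·p + 447 = 2·255 = 510 ⇒ p = -7.

-7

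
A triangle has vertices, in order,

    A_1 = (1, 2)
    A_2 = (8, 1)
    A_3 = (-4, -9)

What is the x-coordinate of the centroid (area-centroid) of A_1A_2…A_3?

5/3

Apply the surveyor's formula. First the cross-terms c_i = x_i·y_{i+1} − x_{i+1}·y_i:
  -15, -68, 1  ⇒  2A = -82, A = -41.
Then Σ (x_i + x_{i+1})·c_i = -410, so x̄ = -410 / (6·(-41)) = 5/3.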